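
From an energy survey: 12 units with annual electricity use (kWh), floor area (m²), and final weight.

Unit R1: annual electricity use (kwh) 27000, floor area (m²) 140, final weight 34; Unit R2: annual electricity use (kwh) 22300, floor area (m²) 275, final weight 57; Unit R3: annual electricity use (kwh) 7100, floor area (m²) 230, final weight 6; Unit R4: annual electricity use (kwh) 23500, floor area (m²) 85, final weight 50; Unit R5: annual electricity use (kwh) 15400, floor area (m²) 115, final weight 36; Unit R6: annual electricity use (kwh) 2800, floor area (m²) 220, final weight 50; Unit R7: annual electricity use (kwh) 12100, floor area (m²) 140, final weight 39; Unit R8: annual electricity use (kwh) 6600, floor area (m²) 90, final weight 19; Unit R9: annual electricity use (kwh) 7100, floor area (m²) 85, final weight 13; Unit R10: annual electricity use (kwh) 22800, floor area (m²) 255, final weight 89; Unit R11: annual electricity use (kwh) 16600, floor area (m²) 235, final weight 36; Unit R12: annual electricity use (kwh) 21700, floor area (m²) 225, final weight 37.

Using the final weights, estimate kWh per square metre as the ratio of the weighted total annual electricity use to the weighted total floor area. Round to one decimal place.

Σ wᵢ·y = 27000×34 + 22300×57 + 7100×6 + 23500×50 + 15400×36 + 2800×50 + 12100×39 + 6600×19 + 7100×13 + 22800×89 + 16600×36 + 21700×37
  = 8220400
Σ wᵢ·x = 140×34 + 275×57 + 230×6 + 85×50 + 115×36 + 220×50 + 140×39 + 90×19 + 85×13 + 255×89 + 235×36 + 225×37
  = 4760 + 15675 + 1380 + 4250 + 4140 + 11000 + 5460 + 1710 + 1105 + 22695 + 8460 + 8325 = 88960
Ratio = 8220400 / 88960 = 92.405576

92.4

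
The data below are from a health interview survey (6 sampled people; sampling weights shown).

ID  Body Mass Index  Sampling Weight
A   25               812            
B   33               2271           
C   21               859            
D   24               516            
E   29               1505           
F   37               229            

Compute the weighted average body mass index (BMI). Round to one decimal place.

28.7

Weighted sum = 25×812 + 33×2271 + 21×859 + 24×516 + 29×1505 + 37×229
  = 20300 + 74943 + 18039 + 12384 + 43645 + 8473 = 177784
Sum of weights = 812 + 2271 + 859 + 516 + 1505 + 229 = 6192
Weighted mean = 177784 / 6192 = 28.711886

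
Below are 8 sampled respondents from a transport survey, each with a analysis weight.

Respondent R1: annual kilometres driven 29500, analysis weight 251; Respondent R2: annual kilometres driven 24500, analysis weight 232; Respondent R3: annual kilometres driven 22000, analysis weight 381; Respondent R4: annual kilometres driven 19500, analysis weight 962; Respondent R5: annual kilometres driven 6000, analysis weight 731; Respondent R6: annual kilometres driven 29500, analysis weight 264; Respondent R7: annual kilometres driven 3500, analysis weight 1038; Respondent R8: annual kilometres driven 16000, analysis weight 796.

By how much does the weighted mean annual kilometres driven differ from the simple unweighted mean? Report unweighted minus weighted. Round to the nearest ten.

Unweighted sum = 150500
Unweighted mean = 150500 / 8 = 18812.5
Weighted sum = 29500×251 + 24500×232 + 22000×381 + 19500×962 + 6000×731 + 29500×264 + 3500×1038 + 16000×796
  = 7404500 + 5684000 + 8382000 + 18759000 + 4386000 + 7788000 + 3633000 + 12736000 = 68772500
Sum of weights = 251 + 232 + 381 + 962 + 731 + 264 + 1038 + 796 = 4655
Weighted mean = 68772500 / 4655 = 14773.899
Difference (unweighted minus weighted) = 4038.601

4040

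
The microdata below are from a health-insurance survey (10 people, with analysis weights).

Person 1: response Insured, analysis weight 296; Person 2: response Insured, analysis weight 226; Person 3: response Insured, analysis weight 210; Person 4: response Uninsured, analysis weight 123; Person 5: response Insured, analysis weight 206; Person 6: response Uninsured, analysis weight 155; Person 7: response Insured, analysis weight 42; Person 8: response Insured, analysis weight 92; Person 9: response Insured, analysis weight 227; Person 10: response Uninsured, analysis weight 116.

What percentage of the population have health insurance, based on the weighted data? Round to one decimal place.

76.7

Sum of weights for 'Insured' = 296 + 226 + 210 + 206 + 42 + 92 + 227 = 1299
Total weight = 296 + 226 + 210 + 123 + 206 + 155 + 42 + 92 + 227 + 116 = 1693
Weighted proportion = 1299 / 1693 = 0.76727702 → 76.727702%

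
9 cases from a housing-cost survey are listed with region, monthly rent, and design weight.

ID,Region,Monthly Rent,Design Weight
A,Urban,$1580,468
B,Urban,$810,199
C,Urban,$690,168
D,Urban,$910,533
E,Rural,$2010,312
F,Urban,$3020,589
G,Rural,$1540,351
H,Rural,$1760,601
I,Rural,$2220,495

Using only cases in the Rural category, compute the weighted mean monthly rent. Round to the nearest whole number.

Rural rows: E, G, H, I
Weighted sum = 2010×312 + 1540×351 + 1760×601 + 2220×495
  = 627120 + 540540 + 1057760 + 1098900 = 3324320
Sum of weights = 312 + 351 + 601 + 495 = 1759
Weighted mean = 3324320 / 1759 = 1889.892

1890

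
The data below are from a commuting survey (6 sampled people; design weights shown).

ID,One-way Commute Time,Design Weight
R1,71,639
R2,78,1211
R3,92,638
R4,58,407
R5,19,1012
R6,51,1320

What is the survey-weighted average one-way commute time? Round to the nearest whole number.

59

Weighted sum = 71×639 + 78×1211 + 92×638 + 58×407 + 19×1012 + 51×1320
  = 308677
Sum of weights = 639 + 1211 + 638 + 407 + 1012 + 1320 = 5227
Weighted mean = 308677 / 5227 = 59.054333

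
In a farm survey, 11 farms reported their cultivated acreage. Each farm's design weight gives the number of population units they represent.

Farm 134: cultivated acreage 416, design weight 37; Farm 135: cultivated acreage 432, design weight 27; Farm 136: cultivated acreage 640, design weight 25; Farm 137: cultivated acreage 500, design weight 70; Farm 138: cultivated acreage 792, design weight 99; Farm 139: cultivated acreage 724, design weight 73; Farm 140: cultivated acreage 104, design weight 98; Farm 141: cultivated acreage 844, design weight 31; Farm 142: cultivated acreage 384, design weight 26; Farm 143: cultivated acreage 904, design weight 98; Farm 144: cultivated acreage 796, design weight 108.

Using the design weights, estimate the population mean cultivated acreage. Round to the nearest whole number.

Weighted sum = 416×37 + 432×27 + 640×25 + 500×70 + 792×99 + 724×73 + 104×98 + 844×31 + 384×26 + 904×98 + 796×108
  = 15392 + 11664 + 16000 + 35000 + 78408 + 52852 + 10192 + 26164 + 9984 + 88592 + 85968 = 430216
Sum of weights = 37 + 27 + 25 + 70 + 99 + 73 + 98 + 31 + 26 + 98 + 108 = 692
Weighted mean = 430216 / 692 = 621.69942

622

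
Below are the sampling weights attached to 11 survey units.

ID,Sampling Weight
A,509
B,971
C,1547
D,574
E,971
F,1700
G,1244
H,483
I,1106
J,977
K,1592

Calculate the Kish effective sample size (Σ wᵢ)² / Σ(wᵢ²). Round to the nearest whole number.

10

Σ wᵢ = 509 + 971 + 1547 + 574 + 971 + 1700 + 1244 + 483 + 1106 + 977 + 1592 = 11674
Σ wᵢ² = 14250502
n_eff = 11674² / 14250502 = 136282276 / 14250502 = 9.5633316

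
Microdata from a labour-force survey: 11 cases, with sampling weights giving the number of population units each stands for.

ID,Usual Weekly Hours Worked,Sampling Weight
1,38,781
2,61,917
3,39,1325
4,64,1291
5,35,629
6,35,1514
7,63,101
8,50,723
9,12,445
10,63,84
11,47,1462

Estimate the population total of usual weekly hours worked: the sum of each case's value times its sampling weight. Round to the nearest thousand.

Weighted total = 38×781 + 61×917 + 39×1325 + 64×1291 + 35×629 + 35×1514 + 63×101 + 50×723 + 12×445 + 63×84 + 47×1462
  = 416778

417000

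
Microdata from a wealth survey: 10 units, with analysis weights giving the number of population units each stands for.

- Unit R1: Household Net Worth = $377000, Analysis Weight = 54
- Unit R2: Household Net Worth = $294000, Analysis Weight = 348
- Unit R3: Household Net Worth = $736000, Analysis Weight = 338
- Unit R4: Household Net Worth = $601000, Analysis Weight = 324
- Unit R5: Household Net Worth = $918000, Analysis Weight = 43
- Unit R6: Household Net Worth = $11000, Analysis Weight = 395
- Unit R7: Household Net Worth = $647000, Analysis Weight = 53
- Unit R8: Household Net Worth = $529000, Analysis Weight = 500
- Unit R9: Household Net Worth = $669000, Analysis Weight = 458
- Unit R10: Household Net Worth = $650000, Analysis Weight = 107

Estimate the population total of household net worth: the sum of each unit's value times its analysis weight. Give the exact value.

Weighted total = 377000×54 + 294000×348 + 736000×338 + 601000×324 + 918000×43 + 11000×395 + 647000×53 + 529000×500 + 669000×458 + 650000×107
  = 20358000 + 102312000 + 248768000 + 194724000 + 39474000 + 4345000 + 34291000 + 264500000 + 306402000 + 69550000 = 1284724000

1284724000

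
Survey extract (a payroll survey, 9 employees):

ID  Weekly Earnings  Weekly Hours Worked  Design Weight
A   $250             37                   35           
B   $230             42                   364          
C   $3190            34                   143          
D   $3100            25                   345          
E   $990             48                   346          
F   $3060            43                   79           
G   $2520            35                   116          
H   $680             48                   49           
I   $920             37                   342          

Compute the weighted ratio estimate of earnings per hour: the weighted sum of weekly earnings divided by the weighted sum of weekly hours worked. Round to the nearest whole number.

41

Σ wᵢ·y = 250×35 + 230×364 + 3190×143 + 3100×345 + 990×346 + 3060×79 + 2520×116 + 680×49 + 920×342
  = 2842700
Σ wᵢ·x = 37×35 + 42×364 + 34×143 + 25×345 + 48×346 + 43×79 + 35×116 + 48×49 + 37×342
  = 1295 + 15288 + 4862 + 8625 + 16608 + 3397 + 4060 + 2352 + 12654 = 69141
Ratio = 2842700 / 69141 = 41.114534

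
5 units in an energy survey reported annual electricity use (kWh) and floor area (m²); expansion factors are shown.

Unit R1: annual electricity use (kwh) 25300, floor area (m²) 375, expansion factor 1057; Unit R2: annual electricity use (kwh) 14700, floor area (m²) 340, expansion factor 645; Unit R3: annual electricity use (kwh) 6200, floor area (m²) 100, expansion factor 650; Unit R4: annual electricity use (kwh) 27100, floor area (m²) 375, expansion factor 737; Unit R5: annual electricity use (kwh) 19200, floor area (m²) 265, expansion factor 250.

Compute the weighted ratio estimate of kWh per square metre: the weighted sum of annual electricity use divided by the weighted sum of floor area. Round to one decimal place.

Σ wᵢ·y = 25300×1057 + 14700×645 + 6200×650 + 27100×737 + 19200×250
  = 65026300
Σ wᵢ·x = 375×1057 + 340×645 + 100×650 + 375×737 + 265×250
  = 396375 + 219300 + 65000 + 276375 + 66250 = 1023300
Ratio = 65026300 / 1023300 = 63.545686

63.5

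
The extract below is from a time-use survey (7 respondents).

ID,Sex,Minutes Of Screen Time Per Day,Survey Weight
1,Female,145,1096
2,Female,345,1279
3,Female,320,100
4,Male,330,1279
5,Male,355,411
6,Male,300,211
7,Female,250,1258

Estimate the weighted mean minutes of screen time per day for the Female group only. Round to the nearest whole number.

Female rows: 1, 2, 3, 7
Weighted sum = 145×1096 + 345×1279 + 320×100 + 250×1258
  = 158920 + 441255 + 32000 + 314500 = 946675
Sum of weights = 1096 + 1279 + 100 + 1258 = 3733
Weighted mean = 946675 / 3733 = 253.5963

254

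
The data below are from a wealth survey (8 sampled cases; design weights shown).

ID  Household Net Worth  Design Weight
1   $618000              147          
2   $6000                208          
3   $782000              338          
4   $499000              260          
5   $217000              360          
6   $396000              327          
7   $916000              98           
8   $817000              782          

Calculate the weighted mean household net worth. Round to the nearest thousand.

564000

Weighted sum = 618000×147 + 6000×208 + 782000×338 + 499000×260 + 217000×360 + 396000×327 + 916000×98 + 817000×782
  = 90846000 + 1248000 + 264316000 + 129740000 + 78120000 + 129492000 + 89768000 + 638894000 = 1422424000
Sum of weights = 147 + 208 + 338 + 260 + 360 + 327 + 98 + 782 = 2520
Weighted mean = 1422424000 / 2520 = 564453.97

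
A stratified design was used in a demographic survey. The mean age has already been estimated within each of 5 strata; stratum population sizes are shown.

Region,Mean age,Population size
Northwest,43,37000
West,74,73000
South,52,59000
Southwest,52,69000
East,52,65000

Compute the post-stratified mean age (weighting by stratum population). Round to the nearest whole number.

56

Σ Nₕ·x̄ₕ = 43×37000 + 74×73000 + 52×59000 + 52×69000 + 52×65000
  = 1591000 + 5402000 + 3068000 + 3588000 + 3380000 = 17029000
Σ Nₕ = 37000 + 73000 + 59000 + 69000 + 65000 = 303000
Overall mean = 17029000 / 303000 = 56.20132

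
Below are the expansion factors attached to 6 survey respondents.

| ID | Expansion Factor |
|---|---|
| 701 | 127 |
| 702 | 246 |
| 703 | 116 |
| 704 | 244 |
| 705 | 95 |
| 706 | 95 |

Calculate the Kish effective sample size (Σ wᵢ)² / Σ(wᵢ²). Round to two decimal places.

5.08

Σ wᵢ = 127 + 246 + 116 + 244 + 95 + 95 = 923
Σ wᵢ² = 16129 + 60516 + 13456 + 59536 + 9025 + 9025 = 167687
n_eff = 923² / 167687 = 851929 / 167687 = 5.0804714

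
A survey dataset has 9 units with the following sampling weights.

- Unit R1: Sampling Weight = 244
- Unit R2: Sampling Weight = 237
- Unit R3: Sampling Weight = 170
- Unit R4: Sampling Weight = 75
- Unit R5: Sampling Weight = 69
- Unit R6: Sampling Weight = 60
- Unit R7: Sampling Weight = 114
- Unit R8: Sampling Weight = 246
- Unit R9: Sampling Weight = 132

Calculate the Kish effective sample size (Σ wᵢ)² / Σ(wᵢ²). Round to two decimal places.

7.27

Σ wᵢ = 244 + 237 + 170 + 75 + 69 + 60 + 114 + 246 + 132 = 1347
Σ wᵢ² = 59536 + 56169 + 28900 + 5625 + 4761 + 3600 + 12996 + 60516 + 17424 = 249527
n_eff = 1347² / 249527 = 1814409 / 249527 = 7.2713935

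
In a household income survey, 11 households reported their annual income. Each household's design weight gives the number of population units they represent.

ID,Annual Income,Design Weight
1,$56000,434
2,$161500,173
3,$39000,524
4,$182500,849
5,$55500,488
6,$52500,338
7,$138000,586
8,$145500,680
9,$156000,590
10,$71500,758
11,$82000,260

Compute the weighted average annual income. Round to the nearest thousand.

Weighted sum = 56000×434 + 161500×173 + 39000×524 + 182500×849 + 55500×488 + 52500×338 + 138000×586 + 145500×680 + 156000×590 + 71500×758 + 82000×260
  = 24304000 + 27939500 + 20436000 + 154942500 + 27084000 + 17745000 + 80868000 + 98940000 + 92040000 + 54197000 + 21320000 = 619816000
Sum of weights = 434 + 173 + 524 + 849 + 488 + 338 + 586 + 680 + 590 + 758 + 260 = 5680
Weighted mean = 619816000 / 5680 = 109122.54

109000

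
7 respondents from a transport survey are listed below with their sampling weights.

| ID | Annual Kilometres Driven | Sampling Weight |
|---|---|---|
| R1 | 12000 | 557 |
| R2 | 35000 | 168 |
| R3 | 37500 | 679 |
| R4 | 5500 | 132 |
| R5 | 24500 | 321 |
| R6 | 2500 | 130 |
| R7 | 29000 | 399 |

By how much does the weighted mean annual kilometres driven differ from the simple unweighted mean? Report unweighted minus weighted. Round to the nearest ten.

-3670

Unweighted sum = 12000 + 35000 + 37500 + 5500 + 24500 + 2500 + 29000 = 146000
Unweighted mean = 146000 / 7 = 20857.143
Weighted sum = 58513000
Sum of weights = 557 + 168 + 679 + 132 + 321 + 130 + 399 = 2386
Weighted mean = 58513000 / 2386 = 24523.47
Difference (unweighted minus weighted) = -3666.3274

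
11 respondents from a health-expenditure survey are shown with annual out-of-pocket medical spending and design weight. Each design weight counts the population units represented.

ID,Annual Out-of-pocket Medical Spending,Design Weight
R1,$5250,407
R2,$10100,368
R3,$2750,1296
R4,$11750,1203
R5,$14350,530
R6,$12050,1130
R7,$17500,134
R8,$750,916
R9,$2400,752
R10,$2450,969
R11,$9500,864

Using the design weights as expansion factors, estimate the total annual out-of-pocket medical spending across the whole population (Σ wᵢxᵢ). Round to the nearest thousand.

Weighted total = 5250×407 + 10100×368 + 2750×1296 + 11750×1203 + 14350×530 + 12050×1130 + 17500×134 + 750×916 + 2400×752 + 2450×969 + 9500×864
  = 60193650

60194000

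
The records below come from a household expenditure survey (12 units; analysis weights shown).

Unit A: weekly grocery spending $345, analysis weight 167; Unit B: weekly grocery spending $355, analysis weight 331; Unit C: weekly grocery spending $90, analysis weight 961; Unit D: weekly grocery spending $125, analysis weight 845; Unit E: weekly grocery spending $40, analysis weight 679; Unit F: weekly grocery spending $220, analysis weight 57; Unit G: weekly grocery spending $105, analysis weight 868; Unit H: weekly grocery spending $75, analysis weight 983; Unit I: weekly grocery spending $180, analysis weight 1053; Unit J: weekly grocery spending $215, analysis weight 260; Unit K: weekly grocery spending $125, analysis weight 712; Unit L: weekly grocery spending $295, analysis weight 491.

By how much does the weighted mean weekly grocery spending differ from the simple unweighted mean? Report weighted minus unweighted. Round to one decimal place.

-38.9

Unweighted sum = 345 + 355 + 90 + 125 + 40 + 220 + 105 + 75 + 180 + 215 + 125 + 295 = 2170
Unweighted mean = 2170 / 12 = 180.83333
Weighted sum = 345×167 + 355×331 + 90×961 + 125×845 + 40×679 + 220×57 + 105×868 + 75×983 + 180×1053 + 215×260 + 125×712 + 295×491
  = 57615 + 117505 + 86490 + 105625 + 27160 + 12540 + 91140 + 73725 + 189540 + 55900 + 89000 + 144845 = 1051085
Sum of weights = 167 + 331 + 961 + 845 + 679 + 57 + 868 + 983 + 1053 + 260 + 712 + 491 = 7407
Weighted mean = 1051085 / 7407 = 141.90428
Difference (weighted minus unweighted) = -38.929054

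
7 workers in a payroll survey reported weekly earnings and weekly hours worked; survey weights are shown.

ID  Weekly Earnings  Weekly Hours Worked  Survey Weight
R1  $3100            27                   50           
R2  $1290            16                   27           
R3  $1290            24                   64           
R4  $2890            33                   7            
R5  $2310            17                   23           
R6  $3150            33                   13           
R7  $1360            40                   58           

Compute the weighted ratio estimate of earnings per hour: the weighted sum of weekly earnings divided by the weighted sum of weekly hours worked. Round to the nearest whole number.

Σ wᵢ·y = 3100×50 + 1290×27 + 1290×64 + 2890×7 + 2310×23 + 3150×13 + 1360×58
  = 155000 + 34830 + 82560 + 20230 + 53130 + 40950 + 78880 = 465580
Σ wᵢ·x = 27×50 + 16×27 + 24×64 + 33×7 + 17×23 + 33×13 + 40×58
  = 6689
Ratio = 465580 / 6689 = 69.603827

70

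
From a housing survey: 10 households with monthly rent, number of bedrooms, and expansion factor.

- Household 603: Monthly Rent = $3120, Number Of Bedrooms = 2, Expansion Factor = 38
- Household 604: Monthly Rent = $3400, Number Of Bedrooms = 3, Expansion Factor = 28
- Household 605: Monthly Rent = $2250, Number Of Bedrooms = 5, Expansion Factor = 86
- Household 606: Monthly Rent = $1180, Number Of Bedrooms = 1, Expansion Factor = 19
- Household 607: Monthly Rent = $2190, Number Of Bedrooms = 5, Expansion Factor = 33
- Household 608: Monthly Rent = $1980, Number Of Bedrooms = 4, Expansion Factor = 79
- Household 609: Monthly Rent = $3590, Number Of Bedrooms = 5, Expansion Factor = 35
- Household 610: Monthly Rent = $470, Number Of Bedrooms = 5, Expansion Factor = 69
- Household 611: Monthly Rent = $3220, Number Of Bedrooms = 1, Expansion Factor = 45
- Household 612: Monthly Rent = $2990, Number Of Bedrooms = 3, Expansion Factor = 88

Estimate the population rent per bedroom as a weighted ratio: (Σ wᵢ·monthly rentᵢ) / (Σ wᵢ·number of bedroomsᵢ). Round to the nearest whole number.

Σ wᵢ·y = 3120×38 + 3400×28 + 2250×86 + 1180×19 + 2190×33 + 1980×79 + 3590×35 + 470×69 + 3220×45 + 2990×88
  = 118560 + 95200 + 193500 + 22420 + 72270 + 156420 + 125650 + 32430 + 144900 + 263120 = 1224470
Σ wᵢ·x = 2×38 + 3×28 + 5×86 + 1×19 + 5×33 + 4×79 + 5×35 + 5×69 + 1×45 + 3×88
  = 76 + 84 + 430 + 19 + 165 + 316 + 175 + 345 + 45 + 264 = 1919
Ratio = 1224470 / 1919 = 638.07712

638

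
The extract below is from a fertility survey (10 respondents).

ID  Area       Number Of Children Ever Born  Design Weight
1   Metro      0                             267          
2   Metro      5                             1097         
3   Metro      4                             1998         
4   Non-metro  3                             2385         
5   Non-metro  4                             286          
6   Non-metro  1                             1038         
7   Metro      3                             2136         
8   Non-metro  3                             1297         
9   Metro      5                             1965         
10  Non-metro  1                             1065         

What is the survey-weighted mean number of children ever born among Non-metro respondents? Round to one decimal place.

Non-metro rows: 4, 5, 6, 8, 10
Weighted sum = 3×2385 + 4×286 + 1×1038 + 3×1297 + 1×1065
  = 7155 + 1144 + 1038 + 3891 + 1065 = 14293
Sum of weights = 2385 + 286 + 1038 + 1297 + 1065 = 6071
Weighted mean = 14293 / 6071 = 2.3543074

2.4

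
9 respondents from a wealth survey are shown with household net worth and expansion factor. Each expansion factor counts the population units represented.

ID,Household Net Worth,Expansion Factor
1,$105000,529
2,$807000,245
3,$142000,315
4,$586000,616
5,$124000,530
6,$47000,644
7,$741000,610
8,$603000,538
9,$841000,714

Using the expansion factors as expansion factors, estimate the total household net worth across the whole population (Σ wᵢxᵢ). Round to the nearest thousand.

2131852000

Weighted total = 2131852000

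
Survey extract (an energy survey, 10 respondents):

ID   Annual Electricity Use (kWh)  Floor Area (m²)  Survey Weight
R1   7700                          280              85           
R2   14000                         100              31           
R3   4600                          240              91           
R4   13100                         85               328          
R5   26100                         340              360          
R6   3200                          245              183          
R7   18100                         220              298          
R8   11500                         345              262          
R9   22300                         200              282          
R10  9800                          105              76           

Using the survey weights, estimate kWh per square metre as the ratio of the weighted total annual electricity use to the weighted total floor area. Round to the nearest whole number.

Σ wᵢ·y = 31225700
Σ wᵢ·x = 280×85 + 100×31 + 240×91 + 85×328 + 340×360 + 245×183 + 220×298 + 345×262 + 200×282 + 105×76
  = 464185
Ratio = 31225700 / 464185 = 67.269946

67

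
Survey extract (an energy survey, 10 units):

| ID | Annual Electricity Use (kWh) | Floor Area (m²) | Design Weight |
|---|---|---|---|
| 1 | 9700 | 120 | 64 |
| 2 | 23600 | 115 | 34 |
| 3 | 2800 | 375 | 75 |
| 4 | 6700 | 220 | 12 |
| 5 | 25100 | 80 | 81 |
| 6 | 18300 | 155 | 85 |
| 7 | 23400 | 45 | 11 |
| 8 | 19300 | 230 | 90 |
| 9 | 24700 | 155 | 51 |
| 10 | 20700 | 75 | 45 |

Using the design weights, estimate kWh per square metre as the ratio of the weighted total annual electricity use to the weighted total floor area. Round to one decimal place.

Σ wᵢ·y = 9700×64 + 23600×34 + 2800×75 + 6700×12 + 25100×81 + 18300×85 + 23400×11 + 19300×90 + 24700×51 + 20700×45
  = 9487800
Σ wᵢ·x = 120×64 + 115×34 + 375×75 + 220×12 + 80×81 + 155×85 + 45×11 + 230×90 + 155×51 + 75×45
  = 94485
Ratio = 9487800 / 94485 = 100.41594

100.4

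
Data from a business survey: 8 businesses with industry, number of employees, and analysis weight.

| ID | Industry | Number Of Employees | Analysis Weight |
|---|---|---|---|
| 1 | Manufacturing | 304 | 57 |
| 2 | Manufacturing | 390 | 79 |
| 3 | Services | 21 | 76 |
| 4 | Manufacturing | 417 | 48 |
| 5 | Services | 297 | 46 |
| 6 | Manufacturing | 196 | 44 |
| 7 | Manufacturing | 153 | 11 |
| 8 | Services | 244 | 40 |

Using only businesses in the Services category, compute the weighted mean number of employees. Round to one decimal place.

Services rows: 3, 5, 8
Weighted sum = 21×76 + 297×46 + 244×40
  = 1596 + 13662 + 9760 = 25018
Sum of weights = 76 + 46 + 40 = 162
Weighted mean = 25018 / 162 = 154.4321

154.4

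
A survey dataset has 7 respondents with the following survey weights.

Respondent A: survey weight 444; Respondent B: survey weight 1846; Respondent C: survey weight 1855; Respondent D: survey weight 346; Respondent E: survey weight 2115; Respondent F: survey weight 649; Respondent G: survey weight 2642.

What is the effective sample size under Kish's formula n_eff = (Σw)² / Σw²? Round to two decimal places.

5.14

Σ wᵢ = 444 + 1846 + 1855 + 346 + 2115 + 649 + 2642 = 9897
Σ wᵢ² = 197136 + 3407716 + 3441025 + 119716 + 4473225 + 421201 + 6980164 = 19040183
n_eff = 9897² / 19040183 = 97950609 / 19040183 = 5.1444153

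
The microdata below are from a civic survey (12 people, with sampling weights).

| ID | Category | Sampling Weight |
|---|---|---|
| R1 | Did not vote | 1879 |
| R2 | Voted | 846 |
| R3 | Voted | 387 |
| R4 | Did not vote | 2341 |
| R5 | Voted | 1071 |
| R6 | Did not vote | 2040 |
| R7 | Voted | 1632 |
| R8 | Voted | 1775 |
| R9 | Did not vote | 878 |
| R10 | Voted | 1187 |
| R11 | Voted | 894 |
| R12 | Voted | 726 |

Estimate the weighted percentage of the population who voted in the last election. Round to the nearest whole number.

Sum of weights for 'Voted' = 846 + 387 + 1071 + 1632 + 1775 + 1187 + 894 + 726 = 8518
Total weight = 1879 + 846 + 387 + 2341 + 1071 + 2040 + 1632 + 1775 + 878 + 1187 + 894 + 726 = 15656
Weighted proportion = 8518 / 15656 = 0.54407256 → 54.407256%

54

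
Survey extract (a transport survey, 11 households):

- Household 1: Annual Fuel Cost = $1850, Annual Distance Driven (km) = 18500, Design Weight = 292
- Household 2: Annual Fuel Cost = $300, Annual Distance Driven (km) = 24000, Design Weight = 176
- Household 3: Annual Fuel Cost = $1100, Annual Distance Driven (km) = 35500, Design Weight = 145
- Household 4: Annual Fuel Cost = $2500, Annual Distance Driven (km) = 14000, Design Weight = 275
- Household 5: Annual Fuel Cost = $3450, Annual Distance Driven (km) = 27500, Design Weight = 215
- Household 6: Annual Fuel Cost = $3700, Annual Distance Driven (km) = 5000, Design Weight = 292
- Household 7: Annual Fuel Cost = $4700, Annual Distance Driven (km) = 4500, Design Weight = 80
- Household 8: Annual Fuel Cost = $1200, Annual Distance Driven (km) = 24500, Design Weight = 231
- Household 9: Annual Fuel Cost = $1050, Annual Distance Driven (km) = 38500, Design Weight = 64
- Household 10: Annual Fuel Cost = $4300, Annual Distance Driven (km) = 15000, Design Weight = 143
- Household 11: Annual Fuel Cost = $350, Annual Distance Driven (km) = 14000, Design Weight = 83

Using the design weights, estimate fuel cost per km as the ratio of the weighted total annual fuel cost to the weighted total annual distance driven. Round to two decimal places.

0.12

Σ wᵢ·y = 1850×292 + 300×176 + 1100×145 + 2500×275 + 3450×215 + 3700×292 + 4700×80 + 1200×231 + 1050×64 + 4300×143 + 350×83
  = 4626500
Σ wᵢ·x = 18500×292 + 24000×176 + 35500×145 + 14000×275 + 27500×215 + 5000×292 + 4500×80 + 24500×231 + 38500×64 + 15000×143 + 14000×83
  = 5402000 + 4224000 + 5147500 + 3850000 + 5912500 + 1460000 + 360000 + 5659500 + 2464000 + 2145000 + 1162000 = 37786500
Ratio = 4626500 / 37786500 = 0.12243791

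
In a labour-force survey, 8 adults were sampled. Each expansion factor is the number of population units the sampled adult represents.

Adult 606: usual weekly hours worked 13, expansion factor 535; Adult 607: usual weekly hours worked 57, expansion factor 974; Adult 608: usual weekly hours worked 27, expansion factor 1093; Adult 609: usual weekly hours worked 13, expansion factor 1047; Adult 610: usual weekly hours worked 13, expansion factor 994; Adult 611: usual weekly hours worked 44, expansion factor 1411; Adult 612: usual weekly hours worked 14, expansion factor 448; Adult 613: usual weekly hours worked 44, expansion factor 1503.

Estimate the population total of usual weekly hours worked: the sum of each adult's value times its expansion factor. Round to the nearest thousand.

Weighted total = 13×535 + 57×974 + 27×1093 + 13×1047 + 13×994 + 44×1411 + 14×448 + 44×1503
  = 6955 + 55518 + 29511 + 13611 + 12922 + 62084 + 6272 + 66132 = 253005

253000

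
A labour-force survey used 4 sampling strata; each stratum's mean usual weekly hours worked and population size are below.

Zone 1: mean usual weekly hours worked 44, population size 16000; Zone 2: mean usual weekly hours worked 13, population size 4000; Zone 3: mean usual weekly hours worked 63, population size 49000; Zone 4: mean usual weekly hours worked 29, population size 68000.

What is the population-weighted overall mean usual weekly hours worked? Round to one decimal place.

42.4

Σ Nₕ·x̄ₕ = 44×16000 + 13×4000 + 63×49000 + 29×68000
  = 704000 + 52000 + 3087000 + 1972000 = 5815000
Σ Nₕ = 137000
Overall mean = 5815000 / 137000 = 42.445255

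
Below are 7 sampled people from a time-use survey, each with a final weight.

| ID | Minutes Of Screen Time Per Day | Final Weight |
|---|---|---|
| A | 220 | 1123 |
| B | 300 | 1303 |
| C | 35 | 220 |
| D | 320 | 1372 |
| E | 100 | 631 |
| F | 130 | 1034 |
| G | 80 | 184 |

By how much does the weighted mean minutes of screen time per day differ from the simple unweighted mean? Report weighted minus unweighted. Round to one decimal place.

Unweighted sum = 220 + 300 + 35 + 320 + 100 + 130 + 80 = 1185
Unweighted mean = 1185 / 7 = 169.28571
Weighted sum = 220×1123 + 300×1303 + 35×220 + 320×1372 + 100×631 + 130×1034 + 80×184
  = 1296940
Sum of weights = 5867
Weighted mean = 1296940 / 5867 = 221.05676
Difference (weighted minus unweighted) = 51.771044

51.8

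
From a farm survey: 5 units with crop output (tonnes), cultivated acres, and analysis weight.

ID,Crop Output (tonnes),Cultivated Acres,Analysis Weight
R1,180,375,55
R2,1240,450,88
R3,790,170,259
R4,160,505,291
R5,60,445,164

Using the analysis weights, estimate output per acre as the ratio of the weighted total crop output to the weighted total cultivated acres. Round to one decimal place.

Σ wᵢ·y = 180×55 + 1240×88 + 790×259 + 160×291 + 60×164
  = 380030
Σ wᵢ·x = 375×55 + 450×88 + 170×259 + 505×291 + 445×164
  = 324190
Ratio = 380030 / 324190 = 1.1722447

1.2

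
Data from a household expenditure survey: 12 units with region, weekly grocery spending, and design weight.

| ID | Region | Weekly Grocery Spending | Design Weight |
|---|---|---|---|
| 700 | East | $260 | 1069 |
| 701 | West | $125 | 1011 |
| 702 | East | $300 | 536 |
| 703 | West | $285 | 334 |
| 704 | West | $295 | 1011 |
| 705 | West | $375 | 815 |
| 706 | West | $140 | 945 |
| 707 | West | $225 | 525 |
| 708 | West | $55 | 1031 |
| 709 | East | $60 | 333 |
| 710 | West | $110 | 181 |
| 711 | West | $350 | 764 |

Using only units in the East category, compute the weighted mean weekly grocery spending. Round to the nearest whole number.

237

East rows: 700, 702, 709
Weighted sum = 260×1069 + 300×536 + 60×333
  = 277940 + 160800 + 19980 = 458720
Sum of weights = 1069 + 536 + 333 = 1938
Weighted mean = 458720 / 1938 = 236.69763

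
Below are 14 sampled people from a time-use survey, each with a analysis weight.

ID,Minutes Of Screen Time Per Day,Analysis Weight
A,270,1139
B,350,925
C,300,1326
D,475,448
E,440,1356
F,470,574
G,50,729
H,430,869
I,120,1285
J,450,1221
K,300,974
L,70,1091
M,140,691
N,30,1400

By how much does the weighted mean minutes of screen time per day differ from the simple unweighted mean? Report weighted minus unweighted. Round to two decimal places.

Unweighted sum = 3895
Unweighted mean = 3895 / 14 = 278.21429
Weighted sum = 3729380
Sum of weights = 14028
Weighted mean = 3729380 / 14028 = 265.85258
Difference (weighted minus unweighted) = -12.361705

-12.36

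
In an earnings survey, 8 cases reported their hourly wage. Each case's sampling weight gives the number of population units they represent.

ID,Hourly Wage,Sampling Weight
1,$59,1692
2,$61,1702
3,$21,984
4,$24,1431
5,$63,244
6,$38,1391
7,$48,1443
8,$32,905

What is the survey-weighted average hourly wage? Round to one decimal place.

Weighted sum = 425112
Sum of weights = 1692 + 1702 + 984 + 1431 + 244 + 1391 + 1443 + 905 = 9792
Weighted mean = 425112 / 9792 = 43.414216

43.4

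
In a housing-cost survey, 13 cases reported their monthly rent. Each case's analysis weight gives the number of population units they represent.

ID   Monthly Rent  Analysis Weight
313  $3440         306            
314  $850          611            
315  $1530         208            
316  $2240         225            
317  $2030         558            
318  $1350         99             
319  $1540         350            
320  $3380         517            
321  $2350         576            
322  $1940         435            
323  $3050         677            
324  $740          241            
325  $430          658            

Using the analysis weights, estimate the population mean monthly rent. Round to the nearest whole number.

Weighted sum = 10670710
Sum of weights = 5461
Weighted mean = 10670710 / 5461 = 1953.9846

1954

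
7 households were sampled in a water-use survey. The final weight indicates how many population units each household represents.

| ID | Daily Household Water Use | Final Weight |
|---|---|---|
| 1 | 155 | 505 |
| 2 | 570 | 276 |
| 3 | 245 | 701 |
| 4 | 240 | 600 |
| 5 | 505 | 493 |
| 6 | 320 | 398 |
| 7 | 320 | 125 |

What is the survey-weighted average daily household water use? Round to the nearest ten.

310

Weighted sum = 967665
Sum of weights = 505 + 276 + 701 + 600 + 493 + 398 + 125 = 3098
Weighted mean = 967665 / 3098 = 312.35152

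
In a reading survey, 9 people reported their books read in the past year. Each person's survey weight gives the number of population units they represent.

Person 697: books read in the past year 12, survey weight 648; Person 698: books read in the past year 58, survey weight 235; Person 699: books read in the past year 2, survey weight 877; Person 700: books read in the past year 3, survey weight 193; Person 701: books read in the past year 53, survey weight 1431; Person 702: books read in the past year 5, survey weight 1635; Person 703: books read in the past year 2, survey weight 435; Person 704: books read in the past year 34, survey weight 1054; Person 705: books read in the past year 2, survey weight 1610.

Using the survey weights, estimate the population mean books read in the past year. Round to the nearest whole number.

18

Weighted sum = 12×648 + 58×235 + 2×877 + 3×193 + 53×1431 + 5×1635 + 2×435 + 34×1054 + 2×1610
  = 147683
Sum of weights = 648 + 235 + 877 + 193 + 1431 + 1635 + 435 + 1054 + 1610 = 8118
Weighted mean = 147683 / 8118 = 18.192042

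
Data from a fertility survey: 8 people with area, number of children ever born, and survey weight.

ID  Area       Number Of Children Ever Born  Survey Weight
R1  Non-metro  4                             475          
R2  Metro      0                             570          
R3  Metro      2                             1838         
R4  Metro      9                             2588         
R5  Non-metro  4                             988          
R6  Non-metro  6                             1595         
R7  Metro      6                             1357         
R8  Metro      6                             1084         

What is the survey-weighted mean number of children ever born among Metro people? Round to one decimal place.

Metro rows: R2, R3, R4, R7, R8
Weighted sum = 0×570 + 2×1838 + 9×2588 + 6×1357 + 6×1084
  = 0 + 3676 + 23292 + 8142 + 6504 = 41614
Sum of weights = 570 + 1838 + 2588 + 1357 + 1084 = 7437
Weighted mean = 41614 / 7437 = 5.5955358

5.6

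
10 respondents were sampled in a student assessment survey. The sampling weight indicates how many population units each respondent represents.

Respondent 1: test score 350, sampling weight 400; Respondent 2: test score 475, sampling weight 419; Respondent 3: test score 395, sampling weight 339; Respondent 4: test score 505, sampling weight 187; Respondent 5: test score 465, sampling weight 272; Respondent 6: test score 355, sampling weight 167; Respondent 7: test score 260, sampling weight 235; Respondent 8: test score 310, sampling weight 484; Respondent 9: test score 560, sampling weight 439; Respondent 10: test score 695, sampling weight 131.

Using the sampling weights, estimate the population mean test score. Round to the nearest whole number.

Weighted sum = 1301155
Sum of weights = 400 + 419 + 339 + 187 + 272 + 167 + 235 + 484 + 439 + 131 = 3073
Weighted mean = 1301155 / 3073 = 423.41523

423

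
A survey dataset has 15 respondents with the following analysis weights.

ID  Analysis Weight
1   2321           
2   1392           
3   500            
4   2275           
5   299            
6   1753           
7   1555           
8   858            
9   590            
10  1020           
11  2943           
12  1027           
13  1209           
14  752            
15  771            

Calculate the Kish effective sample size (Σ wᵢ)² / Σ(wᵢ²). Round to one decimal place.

11.3

Σ wᵢ = 19265
Σ wᵢ² = 32793033
n_eff = 19265² / 32793033 = 371140225 / 32793033 = 11.317655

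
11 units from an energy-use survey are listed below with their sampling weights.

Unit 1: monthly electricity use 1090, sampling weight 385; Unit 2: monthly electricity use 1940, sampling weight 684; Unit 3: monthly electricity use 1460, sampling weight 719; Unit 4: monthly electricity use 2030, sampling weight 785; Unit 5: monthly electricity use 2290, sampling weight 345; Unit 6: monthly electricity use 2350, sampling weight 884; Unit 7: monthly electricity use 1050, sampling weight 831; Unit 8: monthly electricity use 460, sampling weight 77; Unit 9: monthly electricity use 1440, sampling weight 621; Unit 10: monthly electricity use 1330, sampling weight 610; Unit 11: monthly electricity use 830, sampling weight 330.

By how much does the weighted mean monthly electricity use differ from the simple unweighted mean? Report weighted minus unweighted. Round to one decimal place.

138.6

Unweighted sum = 1090 + 1940 + 1460 + 2030 + 2290 + 2350 + 1050 + 460 + 1440 + 1330 + 830 = 16270
Unweighted mean = 16270 / 11 = 1479.0909
Weighted sum = 1090×385 + 1940×684 + 1460×719 + 2030×785 + 2290×345 + 2350×884 + 1050×831 + 460×77 + 1440×621 + 1330×610 + 830×330
  = 10144760
Sum of weights = 385 + 684 + 719 + 785 + 345 + 884 + 831 + 77 + 621 + 610 + 330 = 6271
Weighted mean = 10144760 / 6271 = 1617.726
Difference (weighted minus unweighted) = 138.63513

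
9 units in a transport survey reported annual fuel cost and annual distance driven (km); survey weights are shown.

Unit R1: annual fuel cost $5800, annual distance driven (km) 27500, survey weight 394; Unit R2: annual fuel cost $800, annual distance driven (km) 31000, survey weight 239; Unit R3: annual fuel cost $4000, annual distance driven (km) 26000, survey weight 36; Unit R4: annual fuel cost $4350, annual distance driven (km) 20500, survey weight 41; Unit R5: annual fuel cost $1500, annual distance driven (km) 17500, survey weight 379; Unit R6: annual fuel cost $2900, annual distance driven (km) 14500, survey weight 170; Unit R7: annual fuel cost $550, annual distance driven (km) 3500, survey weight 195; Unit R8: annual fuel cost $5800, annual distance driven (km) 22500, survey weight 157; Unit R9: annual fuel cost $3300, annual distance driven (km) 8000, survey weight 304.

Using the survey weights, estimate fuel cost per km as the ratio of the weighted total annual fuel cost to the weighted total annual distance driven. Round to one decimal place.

0.2

Σ wᵢ·y = 5800×394 + 800×239 + 4000×36 + 4350×41 + 1500×379 + 2900×170 + 550×195 + 5800×157 + 3300×304
  = 5881300
Σ wᵢ·x = 27500×394 + 31000×239 + 26000×36 + 20500×41 + 17500×379 + 14500×170 + 3500×195 + 22500×157 + 8000×304
  = 35765000
Ratio = 5881300 / 35765000 = 0.16444289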